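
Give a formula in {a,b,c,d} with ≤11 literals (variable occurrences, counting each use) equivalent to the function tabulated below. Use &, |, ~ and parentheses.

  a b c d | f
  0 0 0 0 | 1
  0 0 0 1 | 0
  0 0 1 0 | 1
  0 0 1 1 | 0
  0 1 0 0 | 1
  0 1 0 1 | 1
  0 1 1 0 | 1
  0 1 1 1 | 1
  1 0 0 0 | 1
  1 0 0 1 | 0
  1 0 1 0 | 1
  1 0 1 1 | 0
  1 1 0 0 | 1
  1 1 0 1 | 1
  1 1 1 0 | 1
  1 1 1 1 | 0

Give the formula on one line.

  ~a = 1111111100000000
  (~a & b) = 0000111100000000
  ~d = 1010101010101010
  ((~a & b) | ~d) = 1010111110101010
  ~c = 1100110011001100
  (a & ~c) = 0000000011001100
  (c | b) = 0011111100111111
  ((c | b) & d) = 0001010100010101
  (b & ((c | b) & d)) = 0000010100000101
  ((a & ~c) & (b & ((c | b) & d))) = 0000000000000100
  (((~a & b) | ~d) | ((a & ~c) & (b & ((c | b) & d)))) = 1010111110101110

(((~a & b) | ~d) | ((a & ~c) & (b & ((c | b) & d))))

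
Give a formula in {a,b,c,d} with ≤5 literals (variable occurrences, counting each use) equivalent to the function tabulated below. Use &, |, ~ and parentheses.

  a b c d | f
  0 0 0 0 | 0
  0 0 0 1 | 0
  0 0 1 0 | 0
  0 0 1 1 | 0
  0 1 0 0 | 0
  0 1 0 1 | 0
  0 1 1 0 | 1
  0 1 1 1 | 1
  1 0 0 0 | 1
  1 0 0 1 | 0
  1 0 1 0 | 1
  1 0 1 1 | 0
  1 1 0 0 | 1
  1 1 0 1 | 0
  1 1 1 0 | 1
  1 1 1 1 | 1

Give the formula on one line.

  (b & c) = 0000001100000011
  ~d = 1010101010101010
  (~d & a) = 0000000010101010
  ((b & c) | (~d & a)) = 0000001110101011

((b & c) | (~d & a))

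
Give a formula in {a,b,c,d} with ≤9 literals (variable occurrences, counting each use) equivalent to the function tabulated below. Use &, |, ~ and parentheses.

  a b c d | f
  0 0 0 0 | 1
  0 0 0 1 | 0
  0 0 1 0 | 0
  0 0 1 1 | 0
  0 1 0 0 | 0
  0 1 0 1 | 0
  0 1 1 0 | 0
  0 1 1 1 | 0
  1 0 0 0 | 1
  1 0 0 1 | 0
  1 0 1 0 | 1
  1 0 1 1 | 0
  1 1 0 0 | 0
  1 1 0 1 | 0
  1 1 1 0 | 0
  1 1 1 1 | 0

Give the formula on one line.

  ~b = 1111000011110000
  ~c = 1100110011001100
  ~d = 1010101010101010
  (a & ~d) = 0000000010101010
  (~c | (a & ~d)) = 1100110011101110
  (c | ~b) = 1111001111110011
  ((~c | (a & ~d)) & (c | ~b)) = 1100000011100010
  (~b & ((~c | (a & ~d)) & (c | ~b))) = 1100000011100000
  ((~b & ((~c | (a & ~d)) & (c | ~b))) & ~d) = 1000000010100000

((~b & ((~c | (a & ~d)) & (c | ~b))) & ~d)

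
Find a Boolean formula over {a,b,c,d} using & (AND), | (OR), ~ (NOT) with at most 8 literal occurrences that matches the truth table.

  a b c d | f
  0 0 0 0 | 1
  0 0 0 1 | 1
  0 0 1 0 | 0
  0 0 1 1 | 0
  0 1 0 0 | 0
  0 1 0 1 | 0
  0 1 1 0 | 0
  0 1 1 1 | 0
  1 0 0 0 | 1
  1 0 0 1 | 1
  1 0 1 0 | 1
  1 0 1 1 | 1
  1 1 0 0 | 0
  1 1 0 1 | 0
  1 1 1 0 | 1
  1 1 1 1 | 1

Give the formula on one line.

  ~b = 1111000011110000
  (c | ~b) = 1111001111110011
  (a & (c | ~b)) = 0000000011110011
  ((a & (c | ~b)) | ~b) = 1111000011110011
  ~c = 1100110011001100
  (~c | b) = 1100111111001111
  (a | (~c | b)) = 1100111111111111
  (((a & (c | ~b)) | ~b) & (a | (~c | b))) = 1100000011110011

(((a & (c | ~b)) | ~b) & (a | (~c | b)))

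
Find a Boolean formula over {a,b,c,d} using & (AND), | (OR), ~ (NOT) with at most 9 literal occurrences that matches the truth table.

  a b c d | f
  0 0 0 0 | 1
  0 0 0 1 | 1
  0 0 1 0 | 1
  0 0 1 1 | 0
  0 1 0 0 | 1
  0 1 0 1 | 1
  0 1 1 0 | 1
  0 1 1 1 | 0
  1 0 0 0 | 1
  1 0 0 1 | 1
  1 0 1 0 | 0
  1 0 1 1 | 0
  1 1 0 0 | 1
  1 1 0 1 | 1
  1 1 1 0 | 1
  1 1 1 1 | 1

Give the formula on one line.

  ~c = 1100110011001100
  (b & a) = 0000000000001111
  (~c | (b & a)) = 1100110011001111
  ~d = 1010101010101010
  (~d & ~c) = 1000100010001000
  (~d & c) = 0010001000100010
  ~a = 1111111100000000
  ((~d & c) & ~a) = 0010001000000000
  ((~d & ~c) | ((~d & c) & ~a)) = 1010101010001000
  ((~c | (b & a)) | ((~d & ~c) | ((~d & c) & ~a))) = 1110111011001111

((~c | (b & a)) | ((~d & ~c) | ((~d & c) & ~a)))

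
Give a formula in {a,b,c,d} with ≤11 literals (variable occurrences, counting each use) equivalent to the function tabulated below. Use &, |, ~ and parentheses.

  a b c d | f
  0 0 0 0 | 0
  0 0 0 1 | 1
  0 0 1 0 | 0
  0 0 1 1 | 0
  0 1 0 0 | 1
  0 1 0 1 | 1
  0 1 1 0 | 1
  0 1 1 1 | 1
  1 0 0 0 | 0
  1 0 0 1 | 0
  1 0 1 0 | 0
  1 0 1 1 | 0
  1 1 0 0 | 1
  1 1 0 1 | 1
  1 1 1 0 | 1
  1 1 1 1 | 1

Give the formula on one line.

(((c | (~a | b)) & ((c | d) | b)) & (b | ~c))

  ~a = 1111111100000000
  (~a | b) = 1111111100001111
  (c | (~a | b)) = 1111111100111111
  (c | d) = 0111011101110111
  ((c | d) | b) = 0111111101111111
  ((c | (~a | b)) & ((c | d) | b)) = 0111111100111111
  ~c = 1100110011001100
  (b | ~c) = 1100111111001111
  (((c | (~a | b)) & ((c | d) | b)) & (b | ~c)) = 0100111100001111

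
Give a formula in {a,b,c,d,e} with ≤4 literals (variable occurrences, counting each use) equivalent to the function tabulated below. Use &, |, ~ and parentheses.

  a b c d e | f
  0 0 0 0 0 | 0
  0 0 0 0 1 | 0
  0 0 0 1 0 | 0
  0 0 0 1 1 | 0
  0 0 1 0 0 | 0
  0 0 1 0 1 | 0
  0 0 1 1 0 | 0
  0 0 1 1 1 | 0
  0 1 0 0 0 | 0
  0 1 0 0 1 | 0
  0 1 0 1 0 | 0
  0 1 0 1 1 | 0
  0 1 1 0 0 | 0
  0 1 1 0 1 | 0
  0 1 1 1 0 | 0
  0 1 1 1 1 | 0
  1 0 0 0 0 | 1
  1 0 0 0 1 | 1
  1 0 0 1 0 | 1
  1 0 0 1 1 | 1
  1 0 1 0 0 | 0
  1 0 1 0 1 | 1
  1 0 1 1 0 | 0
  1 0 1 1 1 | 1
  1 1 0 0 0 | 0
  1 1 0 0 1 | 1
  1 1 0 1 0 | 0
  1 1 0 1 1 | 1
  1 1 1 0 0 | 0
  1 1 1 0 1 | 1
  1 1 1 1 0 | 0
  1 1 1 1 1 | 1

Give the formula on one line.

(a & (e | (~c & ~b)))

  ~c = 11110000111100001111000011110000
  ~b = 11111111000000001111111100000000
  (~c & ~b) = 11110000000000001111000000000000
  (e | (~c & ~b)) = 11110101010101011111010101010101
  (a & (e | (~c & ~b))) = 00000000000000001111010101010101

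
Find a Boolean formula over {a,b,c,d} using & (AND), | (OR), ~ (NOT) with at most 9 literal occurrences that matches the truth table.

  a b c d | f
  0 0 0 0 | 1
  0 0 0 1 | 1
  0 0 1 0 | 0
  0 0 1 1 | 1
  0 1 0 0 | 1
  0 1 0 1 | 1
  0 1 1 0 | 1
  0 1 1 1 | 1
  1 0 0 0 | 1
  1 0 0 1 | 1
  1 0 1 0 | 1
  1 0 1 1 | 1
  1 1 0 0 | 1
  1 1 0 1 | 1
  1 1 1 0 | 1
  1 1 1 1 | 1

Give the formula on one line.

  ~c = 1100110011001100
  (c | d) = 0111011101110111
  ((c | d) & b) = 0000011100000111
  (((c | d) & b) & d) = 0000010100000101
  (~c | (((c | d) & b) & d)) = 1100110111001101
  (b | d) = 0101111101011111
  ((b | d) | a) = 0101111111111111
  ((~c | (((c | d) & b) & d)) | ((b | d) | a)) = 1101111111111111

((~c | (((c | d) & b) & d)) | ((b | d) | a))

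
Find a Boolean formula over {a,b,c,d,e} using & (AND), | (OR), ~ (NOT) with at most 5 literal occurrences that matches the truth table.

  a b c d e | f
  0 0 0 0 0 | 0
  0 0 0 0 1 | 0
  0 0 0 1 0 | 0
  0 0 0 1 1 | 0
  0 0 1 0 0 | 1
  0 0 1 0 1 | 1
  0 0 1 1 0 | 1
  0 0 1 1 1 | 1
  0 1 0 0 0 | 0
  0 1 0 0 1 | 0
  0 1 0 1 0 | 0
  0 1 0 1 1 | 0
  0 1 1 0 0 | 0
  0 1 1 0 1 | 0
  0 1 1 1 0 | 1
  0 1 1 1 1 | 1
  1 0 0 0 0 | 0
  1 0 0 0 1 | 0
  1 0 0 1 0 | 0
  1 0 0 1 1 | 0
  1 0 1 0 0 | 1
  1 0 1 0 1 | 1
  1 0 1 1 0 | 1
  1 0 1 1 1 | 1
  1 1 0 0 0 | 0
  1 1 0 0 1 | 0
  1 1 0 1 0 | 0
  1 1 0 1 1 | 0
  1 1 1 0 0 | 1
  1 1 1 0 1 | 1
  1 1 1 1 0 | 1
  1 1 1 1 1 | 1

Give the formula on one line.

  ~b = 11111111000000001111111100000000
  ~a = 11111111111111110000000000000000
  (~a & d) = 00110011001100110000000000000000
  (~b | (~a & d)) = 11111111001100111111111100000000
  (a | (~b | (~a & d))) = 11111111001100111111111111111111
  (c & (a | (~b | (~a & d)))) = 00001111000000110000111100001111

(c & (a | (~b | (~a & d))))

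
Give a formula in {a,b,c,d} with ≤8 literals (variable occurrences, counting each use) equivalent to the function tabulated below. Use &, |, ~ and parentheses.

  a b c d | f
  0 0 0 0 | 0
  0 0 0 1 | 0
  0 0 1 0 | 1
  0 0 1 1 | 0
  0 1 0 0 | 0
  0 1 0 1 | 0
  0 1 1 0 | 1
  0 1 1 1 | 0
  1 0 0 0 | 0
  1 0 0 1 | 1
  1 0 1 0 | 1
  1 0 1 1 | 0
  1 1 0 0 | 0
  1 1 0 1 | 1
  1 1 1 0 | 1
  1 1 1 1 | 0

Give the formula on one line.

(((a & ~c) | ~d) & (c | d))

  ~c = 1100110011001100
  (a & ~c) = 0000000011001100
  ~d = 1010101010101010
  ((a & ~c) | ~d) = 1010101011101110
  (c | d) = 0111011101110111
  (((a & ~c) | ~d) & (c | d)) = 0010001001100110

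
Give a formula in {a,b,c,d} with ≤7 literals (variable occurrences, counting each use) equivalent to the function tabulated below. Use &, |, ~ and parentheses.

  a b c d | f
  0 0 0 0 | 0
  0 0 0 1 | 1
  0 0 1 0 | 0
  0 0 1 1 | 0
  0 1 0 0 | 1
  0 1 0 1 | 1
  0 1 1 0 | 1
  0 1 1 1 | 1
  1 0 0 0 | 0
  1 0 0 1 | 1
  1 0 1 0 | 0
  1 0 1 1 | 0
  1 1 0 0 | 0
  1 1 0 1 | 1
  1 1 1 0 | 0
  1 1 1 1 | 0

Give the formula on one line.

((~a & b) | (((c & ~d) | d) & ~c))

  ~a = 1111111100000000
  (~a & b) = 0000111100000000
  ~d = 1010101010101010
  (c & ~d) = 0010001000100010
  ((c & ~d) | d) = 0111011101110111
  ~c = 1100110011001100
  (((c & ~d) | d) & ~c) = 0100010001000100
  ((~a & b) | (((c & ~d) | d) & ~c)) = 0100111101000100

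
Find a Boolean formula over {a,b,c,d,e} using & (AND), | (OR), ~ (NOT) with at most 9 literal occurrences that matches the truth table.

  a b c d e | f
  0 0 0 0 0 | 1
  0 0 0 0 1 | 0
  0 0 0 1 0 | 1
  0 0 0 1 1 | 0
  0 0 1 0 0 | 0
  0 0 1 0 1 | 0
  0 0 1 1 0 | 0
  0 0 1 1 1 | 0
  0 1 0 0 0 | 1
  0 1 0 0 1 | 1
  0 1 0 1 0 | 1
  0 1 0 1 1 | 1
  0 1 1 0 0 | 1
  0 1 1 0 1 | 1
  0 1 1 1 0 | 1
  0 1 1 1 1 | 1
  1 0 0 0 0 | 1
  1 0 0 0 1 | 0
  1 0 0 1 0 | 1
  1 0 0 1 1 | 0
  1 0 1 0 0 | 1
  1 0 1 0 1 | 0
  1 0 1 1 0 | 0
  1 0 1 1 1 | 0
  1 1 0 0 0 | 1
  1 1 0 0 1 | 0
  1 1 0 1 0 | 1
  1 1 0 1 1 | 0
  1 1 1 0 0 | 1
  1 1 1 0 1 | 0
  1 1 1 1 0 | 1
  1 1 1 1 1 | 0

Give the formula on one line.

  ~a = 11111111111111110000000000000000
  (b & ~a) = 00000000111111110000000000000000
  ~d = 11001100110011001100110011001100
  (~d | ~a) = 11111111111111111100110011001100
  ((~d | ~a) & a) = 00000000000000001100110011001100
  ~c = 11110000111100001111000011110000
  (b | ~c) = 11110000111111111111000011111111
  (e | (b | ~c)) = 11110101111111111111010111111111
  (((~d | ~a) & a) | (e | (b | ~c))) = 11110101111111111111110111111111
  ~e = 10101010101010101010101010101010
  ((((~d | ~a) & a) | (e | (b | ~c))) & ~e) = 10100000101010101010100010101010
  ((b & ~a) | ((((~d | ~a) & a) | (e | (b | ~c))) & ~e)) = 10100000111111111010100010101010

((b & ~a) | ((((~d | ~a) & a) | (e | (b | ~c))) & ~e))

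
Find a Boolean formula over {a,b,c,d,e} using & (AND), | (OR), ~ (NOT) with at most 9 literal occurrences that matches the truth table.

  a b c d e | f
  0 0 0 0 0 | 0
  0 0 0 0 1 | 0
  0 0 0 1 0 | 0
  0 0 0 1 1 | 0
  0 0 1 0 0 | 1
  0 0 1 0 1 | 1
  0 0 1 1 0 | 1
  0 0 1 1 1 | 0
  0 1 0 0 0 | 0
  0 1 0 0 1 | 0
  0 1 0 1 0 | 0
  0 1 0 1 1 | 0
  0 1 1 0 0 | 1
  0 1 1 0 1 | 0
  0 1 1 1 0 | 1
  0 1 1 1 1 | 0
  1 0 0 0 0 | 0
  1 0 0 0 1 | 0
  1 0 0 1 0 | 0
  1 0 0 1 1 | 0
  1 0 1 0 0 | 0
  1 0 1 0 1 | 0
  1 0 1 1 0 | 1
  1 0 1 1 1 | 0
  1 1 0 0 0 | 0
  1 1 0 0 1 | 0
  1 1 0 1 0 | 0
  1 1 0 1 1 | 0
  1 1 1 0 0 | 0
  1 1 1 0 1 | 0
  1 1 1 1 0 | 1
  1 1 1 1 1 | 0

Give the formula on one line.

  ~e = 10101010101010101010101010101010
  (~e & d) = 00100010001000100010001000100010
  ~a = 11111111111111110000000000000000
  ~d = 11001100110011001100110011001100
  (~a & ~d) = 11001100110011000000000000000000
  ~b = 11111111000000001111111100000000
  (~b | ~e) = 11111111101010101111111110101010
  ((~a & ~d) & (~b | ~e)) = 11001100100010000000000000000000
  ((~e & d) | ((~a & ~d) & (~b | ~e))) = 11101110101010100010001000100010
  (c & ((~e & d) | ((~a & ~d) & (~b | ~e)))) = 00001110000010100000001000000010

(c & ((~e & d) | ((~a & ~d) & (~b | ~e))))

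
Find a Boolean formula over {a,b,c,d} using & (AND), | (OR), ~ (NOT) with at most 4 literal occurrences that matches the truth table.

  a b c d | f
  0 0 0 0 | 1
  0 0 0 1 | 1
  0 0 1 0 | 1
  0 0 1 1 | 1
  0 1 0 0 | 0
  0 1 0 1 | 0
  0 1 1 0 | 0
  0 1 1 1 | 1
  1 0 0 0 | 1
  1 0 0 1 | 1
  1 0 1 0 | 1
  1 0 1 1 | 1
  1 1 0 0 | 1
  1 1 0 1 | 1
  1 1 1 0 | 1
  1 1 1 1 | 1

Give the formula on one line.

((a | ~b) | (c & d))

  ~b = 1111000011110000
  (a | ~b) = 1111000011111111
  (c & d) = 0001000100010001
  ((a | ~b) | (c & d)) = 1111000111111111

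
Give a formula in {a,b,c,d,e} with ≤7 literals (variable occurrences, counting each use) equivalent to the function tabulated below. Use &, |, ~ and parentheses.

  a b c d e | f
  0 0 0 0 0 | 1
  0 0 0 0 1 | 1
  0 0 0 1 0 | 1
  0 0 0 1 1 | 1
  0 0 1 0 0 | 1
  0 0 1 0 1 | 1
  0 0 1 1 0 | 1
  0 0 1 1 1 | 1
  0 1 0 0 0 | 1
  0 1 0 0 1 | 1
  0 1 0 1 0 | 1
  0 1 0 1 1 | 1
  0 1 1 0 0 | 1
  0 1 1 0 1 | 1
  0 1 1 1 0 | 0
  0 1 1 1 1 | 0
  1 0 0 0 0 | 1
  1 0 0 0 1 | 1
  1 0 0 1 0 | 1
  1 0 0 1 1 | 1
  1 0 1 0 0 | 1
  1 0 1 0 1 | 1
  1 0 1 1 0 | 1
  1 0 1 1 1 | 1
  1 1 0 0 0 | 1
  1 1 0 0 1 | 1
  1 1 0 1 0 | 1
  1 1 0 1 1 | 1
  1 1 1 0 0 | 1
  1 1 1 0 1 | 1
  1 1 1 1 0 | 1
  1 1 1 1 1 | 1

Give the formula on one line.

  ~b = 11111111000000001111111100000000
  (~b | a) = 11111111000000001111111111111111
  ~d = 11001100110011001100110011001100
  ~c = 11110000111100001111000011110000
  (~d | ~c) = 11111100111111001111110011111100
  ((~d | ~c) | a) = 11111100111111001111111111111111
  ((~b | a) | ((~d | ~c) | a)) = 11111111111111001111111111111111

((~b | a) | ((~d | ~c) | a))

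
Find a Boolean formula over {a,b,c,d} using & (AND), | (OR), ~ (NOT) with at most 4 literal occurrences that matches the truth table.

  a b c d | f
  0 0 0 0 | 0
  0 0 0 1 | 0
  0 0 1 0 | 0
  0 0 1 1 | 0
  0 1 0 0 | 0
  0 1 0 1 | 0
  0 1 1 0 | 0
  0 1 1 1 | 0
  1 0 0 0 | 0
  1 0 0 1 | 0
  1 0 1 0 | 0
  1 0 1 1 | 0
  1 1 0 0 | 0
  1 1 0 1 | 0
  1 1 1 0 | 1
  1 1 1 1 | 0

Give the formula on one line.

(~d & ((b & c) & a))

  ~d = 1010101010101010
  (b & c) = 0000001100000011
  ((b & c) & a) = 0000000000000011
  (~d & ((b & c) & a)) = 0000000000000010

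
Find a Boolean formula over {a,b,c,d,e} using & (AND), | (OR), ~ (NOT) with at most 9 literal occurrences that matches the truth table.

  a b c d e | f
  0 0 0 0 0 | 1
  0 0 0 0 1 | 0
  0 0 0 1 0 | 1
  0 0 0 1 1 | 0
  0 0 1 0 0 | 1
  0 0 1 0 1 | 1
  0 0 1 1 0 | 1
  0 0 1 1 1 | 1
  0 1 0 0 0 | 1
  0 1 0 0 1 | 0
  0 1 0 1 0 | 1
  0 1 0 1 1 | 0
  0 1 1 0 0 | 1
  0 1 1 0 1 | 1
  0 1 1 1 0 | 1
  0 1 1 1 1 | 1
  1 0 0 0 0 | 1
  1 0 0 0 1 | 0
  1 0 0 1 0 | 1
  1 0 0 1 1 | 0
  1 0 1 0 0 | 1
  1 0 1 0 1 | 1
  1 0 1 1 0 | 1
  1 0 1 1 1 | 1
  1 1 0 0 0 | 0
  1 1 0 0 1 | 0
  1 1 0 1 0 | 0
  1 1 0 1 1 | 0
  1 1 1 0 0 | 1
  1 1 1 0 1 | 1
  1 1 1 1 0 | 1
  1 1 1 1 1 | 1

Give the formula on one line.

  ~e = 10101010101010101010101010101010
  ~a = 11111111111111110000000000000000
  (~e & ~a) = 10101010101010100000000000000000
  ((~e & ~a) | c) = 10101111101011110000111100001111
  ~b = 11111111000000001111111100000000
  (~b | e) = 11111111010101011111111101010101
  ((~b | e) & ~e) = 10101010000000001010101000000000
  (((~e & ~a) | c) | ((~b | e) & ~e)) = 10101111101011111010111100001111

(((~e & ~a) | c) | ((~b | e) & ~e))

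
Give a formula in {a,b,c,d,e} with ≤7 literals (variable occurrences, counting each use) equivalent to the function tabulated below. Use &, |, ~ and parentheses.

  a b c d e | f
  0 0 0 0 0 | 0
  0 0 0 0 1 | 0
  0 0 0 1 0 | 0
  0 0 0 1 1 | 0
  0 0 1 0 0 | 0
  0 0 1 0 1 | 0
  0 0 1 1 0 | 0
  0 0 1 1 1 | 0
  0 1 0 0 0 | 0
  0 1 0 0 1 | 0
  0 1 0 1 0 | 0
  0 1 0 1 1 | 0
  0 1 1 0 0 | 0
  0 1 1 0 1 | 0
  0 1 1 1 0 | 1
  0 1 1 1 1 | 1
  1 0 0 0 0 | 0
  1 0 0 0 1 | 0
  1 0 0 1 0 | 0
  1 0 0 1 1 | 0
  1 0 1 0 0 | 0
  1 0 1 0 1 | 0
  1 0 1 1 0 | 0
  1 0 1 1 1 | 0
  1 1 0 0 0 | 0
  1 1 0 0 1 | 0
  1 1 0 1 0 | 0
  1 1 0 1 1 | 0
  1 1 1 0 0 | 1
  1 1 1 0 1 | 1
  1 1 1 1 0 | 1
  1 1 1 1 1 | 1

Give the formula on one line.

  (a | d) = 00110011001100111111111111111111
  ((a | d) & b) = 00000000001100110000000011111111
  (((a | d) & b) & c) = 00000000000000110000000000001111

(((a | d) & b) & c)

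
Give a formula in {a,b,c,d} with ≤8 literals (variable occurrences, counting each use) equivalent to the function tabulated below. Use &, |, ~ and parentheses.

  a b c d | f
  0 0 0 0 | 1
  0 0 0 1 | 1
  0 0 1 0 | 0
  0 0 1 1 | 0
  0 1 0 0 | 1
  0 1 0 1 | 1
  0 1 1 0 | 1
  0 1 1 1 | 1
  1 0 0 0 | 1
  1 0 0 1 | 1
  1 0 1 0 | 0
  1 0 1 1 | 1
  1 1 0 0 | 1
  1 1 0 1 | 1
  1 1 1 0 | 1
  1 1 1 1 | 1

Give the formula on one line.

  (b | c) = 0011111100111111
  (d & (b | c)) = 0001010100010101
  ((d & (b | c)) & a) = 0000000000010101
  (c & ((d & (b | c)) & a)) = 0000000000010001
  ~c = 1100110011001100
  (~c | b) = 1100111111001111
  ((c & ((d & (b | c)) & a)) | (~c | b)) = 1100111111011111

((c & ((d & (b | c)) & a)) | (~c | b))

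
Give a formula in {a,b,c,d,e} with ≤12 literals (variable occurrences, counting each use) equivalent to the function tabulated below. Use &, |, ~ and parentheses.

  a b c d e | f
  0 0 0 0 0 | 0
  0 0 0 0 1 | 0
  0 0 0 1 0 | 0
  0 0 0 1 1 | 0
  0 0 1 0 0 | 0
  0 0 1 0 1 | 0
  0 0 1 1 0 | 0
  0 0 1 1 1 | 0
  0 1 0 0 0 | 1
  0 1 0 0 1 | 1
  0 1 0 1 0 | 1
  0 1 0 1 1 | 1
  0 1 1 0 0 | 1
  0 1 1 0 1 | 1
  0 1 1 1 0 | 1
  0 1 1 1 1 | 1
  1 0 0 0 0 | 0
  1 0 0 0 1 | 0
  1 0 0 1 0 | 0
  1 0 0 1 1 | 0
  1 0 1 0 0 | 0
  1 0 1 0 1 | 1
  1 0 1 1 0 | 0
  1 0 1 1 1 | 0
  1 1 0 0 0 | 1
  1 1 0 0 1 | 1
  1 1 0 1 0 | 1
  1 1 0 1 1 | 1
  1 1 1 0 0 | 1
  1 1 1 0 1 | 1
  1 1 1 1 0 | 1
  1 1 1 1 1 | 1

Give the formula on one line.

((((c & ~b) & e) & (((c | ~b) & a) & (~a | ~d))) | b)

  ~b = 11111111000000001111111100000000
  (c & ~b) = 00001111000000000000111100000000
  ((c & ~b) & e) = 00000101000000000000010100000000
  (c | ~b) = 11111111000011111111111100001111
  ((c | ~b) & a) = 00000000000000001111111100001111
  ~a = 11111111111111110000000000000000
  ~d = 11001100110011001100110011001100
  (~a | ~d) = 11111111111111111100110011001100
  (((c | ~b) & a) & (~a | ~d)) = 00000000000000001100110000001100
  (((c & ~b) & e) & (((c | ~b) & a) & (~a | ~d))) = 00000000000000000000010000000000
  ((((c & ~b) & e) & (((c | ~b) & a) & (~a | ~d))) | b) = 00000000111111110000010011111111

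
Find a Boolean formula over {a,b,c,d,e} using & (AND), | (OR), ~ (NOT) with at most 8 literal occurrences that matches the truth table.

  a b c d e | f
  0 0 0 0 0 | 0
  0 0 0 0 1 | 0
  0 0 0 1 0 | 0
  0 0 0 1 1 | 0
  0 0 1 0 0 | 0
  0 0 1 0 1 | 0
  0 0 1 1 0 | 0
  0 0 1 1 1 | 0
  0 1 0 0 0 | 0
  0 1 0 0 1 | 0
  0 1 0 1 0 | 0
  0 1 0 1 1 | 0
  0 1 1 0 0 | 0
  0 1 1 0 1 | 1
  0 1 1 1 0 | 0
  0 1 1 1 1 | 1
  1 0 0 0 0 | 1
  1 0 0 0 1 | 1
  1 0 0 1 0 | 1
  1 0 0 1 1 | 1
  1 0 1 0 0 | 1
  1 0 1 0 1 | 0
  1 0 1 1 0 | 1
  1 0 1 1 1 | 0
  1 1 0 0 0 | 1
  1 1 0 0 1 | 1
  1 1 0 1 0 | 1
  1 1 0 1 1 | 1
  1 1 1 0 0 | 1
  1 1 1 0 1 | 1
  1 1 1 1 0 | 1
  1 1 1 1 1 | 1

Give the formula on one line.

((a | (e & c)) & ((b | a) & ((~e | ~c) | b)))

  (e & c) = 00000101000001010000010100000101
  (a | (e & c)) = 00000101000001011111111111111111
  (b | a) = 00000000111111111111111111111111
  ~e = 10101010101010101010101010101010
  ~c = 11110000111100001111000011110000
  (~e | ~c) = 11111010111110101111101011111010
  ((~e | ~c) | b) = 11111010111111111111101011111111
  ((b | a) & ((~e | ~c) | b)) = 00000000111111111111101011111111
  ((a | (e & c)) & ((b | a) & ((~e | ~c) | b))) = 00000000000001011111101011111111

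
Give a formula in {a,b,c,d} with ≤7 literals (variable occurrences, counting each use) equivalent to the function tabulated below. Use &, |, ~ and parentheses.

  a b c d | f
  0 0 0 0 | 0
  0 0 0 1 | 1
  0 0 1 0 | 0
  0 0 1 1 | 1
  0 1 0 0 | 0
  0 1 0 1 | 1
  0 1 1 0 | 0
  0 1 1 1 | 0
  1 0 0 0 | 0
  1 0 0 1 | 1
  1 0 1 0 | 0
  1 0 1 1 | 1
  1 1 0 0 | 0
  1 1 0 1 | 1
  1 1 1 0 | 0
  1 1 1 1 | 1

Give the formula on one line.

  (b | d) = 0101111101011111
  ~c = 1100110011001100
  ~b = 1111000011110000
  (a | ~b) = 1111000011111111
  (~c | (a | ~b)) = 1111110011111111
  ((b | d) & (~c | (a | ~b))) = 0101110001011111
  (((b | d) & (~c | (a | ~b))) & d) = 0101010001010101

(((b | d) & (~c | (a | ~b))) & d)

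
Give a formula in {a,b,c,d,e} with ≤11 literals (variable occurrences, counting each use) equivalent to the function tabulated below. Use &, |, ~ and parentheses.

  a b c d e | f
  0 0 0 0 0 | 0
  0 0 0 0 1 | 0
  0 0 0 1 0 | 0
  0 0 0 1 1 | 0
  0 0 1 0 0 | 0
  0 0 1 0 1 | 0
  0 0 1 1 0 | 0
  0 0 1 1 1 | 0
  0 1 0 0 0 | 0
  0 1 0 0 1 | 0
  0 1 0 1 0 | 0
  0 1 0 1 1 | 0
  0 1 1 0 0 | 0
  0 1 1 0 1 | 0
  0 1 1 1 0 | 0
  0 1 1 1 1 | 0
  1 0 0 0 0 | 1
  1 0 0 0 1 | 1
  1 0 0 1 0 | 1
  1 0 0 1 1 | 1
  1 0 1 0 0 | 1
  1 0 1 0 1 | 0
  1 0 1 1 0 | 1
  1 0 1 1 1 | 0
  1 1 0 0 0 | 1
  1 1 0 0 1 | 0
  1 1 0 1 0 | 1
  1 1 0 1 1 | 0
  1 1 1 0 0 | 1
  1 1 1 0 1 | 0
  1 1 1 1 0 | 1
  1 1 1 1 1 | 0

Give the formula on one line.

((a & (~e | ((~c & d) & ~b))) | ((a & ~b) & ~c))

  ~e = 10101010101010101010101010101010
  ~c = 11110000111100001111000011110000
  (~c & d) = 00110000001100000011000000110000
  ~b = 11111111000000001111111100000000
  ((~c & d) & ~b) = 00110000000000000011000000000000
  (~e | ((~c & d) & ~b)) = 10111010101010101011101010101010
  (a & (~e | ((~c & d) & ~b))) = 00000000000000001011101010101010
  (a & ~b) = 00000000000000001111111100000000
  ((a & ~b) & ~c) = 00000000000000001111000000000000
  ((a & (~e | ((~c & d) & ~b))) | ((a & ~b) & ~c)) = 00000000000000001111101010101010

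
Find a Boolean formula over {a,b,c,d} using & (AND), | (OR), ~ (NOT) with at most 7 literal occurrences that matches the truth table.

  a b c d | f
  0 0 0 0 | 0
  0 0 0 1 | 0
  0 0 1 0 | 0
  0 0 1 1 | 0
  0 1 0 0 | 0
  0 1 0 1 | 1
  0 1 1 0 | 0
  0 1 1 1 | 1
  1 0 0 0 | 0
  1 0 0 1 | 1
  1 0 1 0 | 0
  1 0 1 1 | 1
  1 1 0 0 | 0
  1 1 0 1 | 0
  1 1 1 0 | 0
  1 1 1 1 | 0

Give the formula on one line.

((d & (b | a)) & (~b | ~a))

  (b | a) = 0000111111111111
  (d & (b | a)) = 0000010101010101
  ~b = 1111000011110000
  ~a = 1111111100000000
  (~b | ~a) = 1111111111110000
  ((d & (b | a)) & (~b | ~a)) = 0000010101010000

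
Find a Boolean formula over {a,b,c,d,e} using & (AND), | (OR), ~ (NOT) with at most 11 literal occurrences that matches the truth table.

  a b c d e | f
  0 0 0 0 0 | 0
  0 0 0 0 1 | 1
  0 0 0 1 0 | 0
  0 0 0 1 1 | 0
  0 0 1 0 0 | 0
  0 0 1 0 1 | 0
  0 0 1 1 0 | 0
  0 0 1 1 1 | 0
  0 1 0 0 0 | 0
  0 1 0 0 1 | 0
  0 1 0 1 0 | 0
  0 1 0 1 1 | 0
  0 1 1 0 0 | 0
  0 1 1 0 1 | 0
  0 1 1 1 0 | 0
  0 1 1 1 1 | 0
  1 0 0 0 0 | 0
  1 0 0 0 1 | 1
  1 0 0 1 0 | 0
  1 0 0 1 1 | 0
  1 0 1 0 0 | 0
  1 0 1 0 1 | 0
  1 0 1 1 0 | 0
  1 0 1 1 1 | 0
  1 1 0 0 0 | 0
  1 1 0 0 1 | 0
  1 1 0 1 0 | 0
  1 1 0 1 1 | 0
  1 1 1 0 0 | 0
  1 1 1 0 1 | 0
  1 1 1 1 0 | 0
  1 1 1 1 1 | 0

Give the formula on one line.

  ~b = 11111111000000001111111100000000
  ~d = 11001100110011001100110011001100
  (~b & ~d) = 11001100000000001100110000000000
  (d | ~b) = 11111111001100111111111100110011
  ~c = 11110000111100001111000011110000
  ~a = 11111111111111110000000000000000
  (~c & ~a) = 11110000111100000000000000000000
  ((d | ~b) | (~c & ~a)) = 11111111111100111111111100110011
  (d | e) = 01110111011101110111011101110111
  (((d | ~b) | (~c & ~a)) & (d | e)) = 01110111011100110111011100110011
  ((((d | ~b) | (~c & ~a)) & (d | e)) & ~c) = 01110000011100000111000000110000
  ((~b & ~d) & ((((d | ~b) | (~c & ~a)) & (d | e)) & ~c)) = 01000000000000000100000000000000

((~b & ~d) & ((((d | ~b) | (~c & ~a)) & (d | e)) & ~c))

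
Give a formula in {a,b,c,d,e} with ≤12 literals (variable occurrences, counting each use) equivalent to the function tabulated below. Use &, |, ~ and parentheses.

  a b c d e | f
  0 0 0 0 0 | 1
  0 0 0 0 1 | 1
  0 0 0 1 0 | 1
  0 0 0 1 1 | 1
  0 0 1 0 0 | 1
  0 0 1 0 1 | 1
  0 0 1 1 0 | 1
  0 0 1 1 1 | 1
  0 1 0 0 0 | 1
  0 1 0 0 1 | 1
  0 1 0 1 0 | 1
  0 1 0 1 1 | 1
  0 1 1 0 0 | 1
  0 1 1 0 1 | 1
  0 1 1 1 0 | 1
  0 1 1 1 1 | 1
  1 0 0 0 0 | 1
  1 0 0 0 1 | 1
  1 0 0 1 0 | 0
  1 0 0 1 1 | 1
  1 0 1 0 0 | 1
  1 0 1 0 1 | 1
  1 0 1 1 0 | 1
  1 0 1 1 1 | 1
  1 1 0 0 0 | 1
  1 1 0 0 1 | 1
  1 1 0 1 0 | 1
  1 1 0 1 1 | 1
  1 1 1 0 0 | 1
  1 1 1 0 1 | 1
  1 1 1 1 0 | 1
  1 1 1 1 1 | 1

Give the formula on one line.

  ~d = 11001100110011001100110011001100
  (~d & a) = 00000000000000001100110011001100
  ~a = 11111111111111110000000000000000
  ((~d & a) | ~a) = 11111111111111111100110011001100
  (((~d & a) | ~a) | b) = 11111111111111111100110011111111
  ~c = 11110000111100001111000011110000
  (a | ~c) = 11110000111100001111111111111111
  (d | (a | ~c)) = 11110011111100111111111111111111
  ((d | (a | ~c)) & e) = 01010001010100010101010101010101
  (((d | (a | ~c)) & e) | c) = 01011111010111110101111101011111
  ((((~d & a) | ~a) | b) | (((d | (a | ~c)) & e) | c)) = 11111111111111111101111111111111

((((~d & a) | ~a) | b) | (((d | (a | ~c)) & e) | c))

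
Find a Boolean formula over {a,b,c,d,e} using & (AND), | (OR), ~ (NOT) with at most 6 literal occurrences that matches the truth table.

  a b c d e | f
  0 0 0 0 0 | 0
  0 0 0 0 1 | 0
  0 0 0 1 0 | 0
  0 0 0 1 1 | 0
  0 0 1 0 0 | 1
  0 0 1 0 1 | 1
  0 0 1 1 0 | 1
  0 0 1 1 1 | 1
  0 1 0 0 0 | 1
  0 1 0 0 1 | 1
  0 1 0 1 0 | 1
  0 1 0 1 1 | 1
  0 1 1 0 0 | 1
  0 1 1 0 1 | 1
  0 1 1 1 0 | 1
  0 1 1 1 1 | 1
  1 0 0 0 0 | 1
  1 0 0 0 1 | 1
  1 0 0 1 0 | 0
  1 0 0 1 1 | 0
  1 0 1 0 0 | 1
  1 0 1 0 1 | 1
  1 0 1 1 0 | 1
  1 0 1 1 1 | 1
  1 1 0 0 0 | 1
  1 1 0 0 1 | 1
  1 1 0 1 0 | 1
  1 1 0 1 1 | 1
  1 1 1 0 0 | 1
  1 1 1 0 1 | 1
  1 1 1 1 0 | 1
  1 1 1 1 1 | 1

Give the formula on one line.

  ~d = 11001100110011001100110011001100
  (~d & a) = 00000000000000001100110011001100
  (c | (~d & a)) = 00001111000011111100111111001111
  (b | (c | (~d & a))) = 00001111111111111100111111111111

(b | (c | (~d & a)))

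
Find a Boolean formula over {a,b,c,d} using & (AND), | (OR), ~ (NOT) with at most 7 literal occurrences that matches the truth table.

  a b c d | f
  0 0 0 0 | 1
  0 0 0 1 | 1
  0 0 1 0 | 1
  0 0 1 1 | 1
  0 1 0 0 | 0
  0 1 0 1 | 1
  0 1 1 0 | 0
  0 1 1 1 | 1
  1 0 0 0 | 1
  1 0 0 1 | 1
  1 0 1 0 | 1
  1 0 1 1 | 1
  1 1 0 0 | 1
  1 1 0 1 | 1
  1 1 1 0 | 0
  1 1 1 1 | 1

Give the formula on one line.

  ~b = 1111000011110000
  (d | ~b) = 1111010111110101
  ~c = 1100110011001100
  (~c & a) = 0000000011001100
  ((~c & a) | d) = 0101010111011101
  ((d | ~b) | ((~c & a) | d)) = 1111010111111101

((d | ~b) | ((~c & a) | d))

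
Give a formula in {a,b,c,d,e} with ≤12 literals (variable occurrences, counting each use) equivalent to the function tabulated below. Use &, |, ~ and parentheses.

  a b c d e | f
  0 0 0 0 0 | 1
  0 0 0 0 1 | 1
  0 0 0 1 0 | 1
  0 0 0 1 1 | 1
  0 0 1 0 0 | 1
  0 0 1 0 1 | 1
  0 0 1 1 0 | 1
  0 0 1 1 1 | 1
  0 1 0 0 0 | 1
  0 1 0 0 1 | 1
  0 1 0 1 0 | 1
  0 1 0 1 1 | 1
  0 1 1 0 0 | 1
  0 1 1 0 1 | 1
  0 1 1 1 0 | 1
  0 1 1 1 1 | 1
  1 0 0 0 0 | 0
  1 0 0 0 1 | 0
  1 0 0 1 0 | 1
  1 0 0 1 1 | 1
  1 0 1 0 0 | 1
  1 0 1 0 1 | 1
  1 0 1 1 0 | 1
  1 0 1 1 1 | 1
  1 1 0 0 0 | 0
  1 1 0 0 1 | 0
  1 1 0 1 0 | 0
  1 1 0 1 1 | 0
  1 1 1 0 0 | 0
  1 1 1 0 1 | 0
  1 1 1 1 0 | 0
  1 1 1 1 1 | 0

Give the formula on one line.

  ~b = 11111111000000001111111100000000
  ~d = 11001100110011001100110011001100
  (e | ~d) = 11011101110111011101110111011101
  (a | (e | ~d)) = 11011101110111011111111111111111
  (b | d) = 00110011111111110011001111111111
  ((b | d) | c) = 00111111111111110011111111111111
  ((a | (e | ~d)) & ((b | d) | c)) = 00011101110111010011111111111111
  (c | ((a | (e | ~d)) & ((b | d) | c))) = 00011111110111110011111111111111
  (~b & (c | ((a | (e | ~d)) & ((b | d) | c)))) = 00011111000000000011111100000000
  ~a = 11111111111111110000000000000000
  ((~b & (c | ((a | (e | ~d)) & ((b | d) | c)))) | ~a) = 11111111111111110011111100000000

((~b & (c | ((a | (e | ~d)) & ((b | d) | c)))) | ~a)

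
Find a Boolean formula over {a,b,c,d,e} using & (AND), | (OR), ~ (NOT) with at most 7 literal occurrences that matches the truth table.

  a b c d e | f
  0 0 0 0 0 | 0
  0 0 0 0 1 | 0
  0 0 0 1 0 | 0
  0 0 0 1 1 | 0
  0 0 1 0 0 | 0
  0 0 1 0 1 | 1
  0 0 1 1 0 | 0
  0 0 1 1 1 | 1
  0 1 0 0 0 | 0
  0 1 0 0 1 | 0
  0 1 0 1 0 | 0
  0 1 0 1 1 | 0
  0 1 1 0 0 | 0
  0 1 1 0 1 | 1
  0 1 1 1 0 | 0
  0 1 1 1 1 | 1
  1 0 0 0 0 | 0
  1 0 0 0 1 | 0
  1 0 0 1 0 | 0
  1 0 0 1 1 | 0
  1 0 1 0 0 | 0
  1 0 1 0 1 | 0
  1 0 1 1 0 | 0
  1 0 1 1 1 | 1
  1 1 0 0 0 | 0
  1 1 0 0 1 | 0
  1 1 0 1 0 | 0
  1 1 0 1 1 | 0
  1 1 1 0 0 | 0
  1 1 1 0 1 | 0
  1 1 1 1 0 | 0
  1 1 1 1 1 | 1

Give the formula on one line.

(((d & e) | (e & ~a)) & c)

  (d & e) = 00010001000100010001000100010001
  ~a = 11111111111111110000000000000000
  (e & ~a) = 01010101010101010000000000000000
  ((d & e) | (e & ~a)) = 01010101010101010001000100010001
  (((d & e) | (e & ~a)) & c) = 00000101000001010000000100000001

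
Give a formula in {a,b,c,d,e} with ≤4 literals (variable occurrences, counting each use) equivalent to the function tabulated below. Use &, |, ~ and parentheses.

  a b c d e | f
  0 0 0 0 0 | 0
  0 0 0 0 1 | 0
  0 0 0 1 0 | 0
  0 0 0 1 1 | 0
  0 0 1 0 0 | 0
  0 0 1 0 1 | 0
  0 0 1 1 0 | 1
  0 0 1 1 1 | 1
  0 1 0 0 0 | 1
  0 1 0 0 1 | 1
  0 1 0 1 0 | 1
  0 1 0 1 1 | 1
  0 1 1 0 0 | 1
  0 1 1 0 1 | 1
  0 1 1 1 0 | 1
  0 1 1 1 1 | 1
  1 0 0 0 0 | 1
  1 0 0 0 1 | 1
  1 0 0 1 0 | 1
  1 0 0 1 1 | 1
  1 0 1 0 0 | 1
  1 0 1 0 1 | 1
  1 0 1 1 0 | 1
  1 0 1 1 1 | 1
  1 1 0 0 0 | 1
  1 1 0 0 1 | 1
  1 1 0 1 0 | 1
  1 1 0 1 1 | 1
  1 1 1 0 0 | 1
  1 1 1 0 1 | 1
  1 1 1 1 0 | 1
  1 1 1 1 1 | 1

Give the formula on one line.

  (d & c) = 00000011000000110000001100000011
  (b | (d & c)) = 00000011111111110000001111111111
  ((b | (d & c)) | a) = 00000011111111111111111111111111

((b | (d & c)) | a)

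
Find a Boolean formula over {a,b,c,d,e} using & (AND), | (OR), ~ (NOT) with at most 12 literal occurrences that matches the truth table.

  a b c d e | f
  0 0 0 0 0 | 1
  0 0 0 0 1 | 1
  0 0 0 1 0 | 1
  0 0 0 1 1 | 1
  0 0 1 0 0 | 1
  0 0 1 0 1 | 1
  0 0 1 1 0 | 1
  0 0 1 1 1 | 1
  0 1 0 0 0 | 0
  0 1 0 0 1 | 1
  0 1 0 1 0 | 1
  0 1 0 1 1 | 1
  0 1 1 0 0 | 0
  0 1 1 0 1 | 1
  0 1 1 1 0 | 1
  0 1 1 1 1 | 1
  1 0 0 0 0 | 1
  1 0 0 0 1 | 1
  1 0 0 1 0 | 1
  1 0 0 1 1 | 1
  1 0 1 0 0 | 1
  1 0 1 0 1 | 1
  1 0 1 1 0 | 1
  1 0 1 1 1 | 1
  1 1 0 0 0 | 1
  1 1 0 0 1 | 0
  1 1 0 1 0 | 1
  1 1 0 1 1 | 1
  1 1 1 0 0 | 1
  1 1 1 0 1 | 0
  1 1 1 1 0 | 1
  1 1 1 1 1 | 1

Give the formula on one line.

  ~e = 10101010101010101010101010101010
  ~a = 11111111111111110000000000000000
  (~a | d) = 11111111111111110011001100110011
  (~e | (~a | d)) = 11111111111111111011101110111011
  (a | e) = 01010101010101011111111111111111
  ~d = 11001100110011001100110011001100
  ~b = 11111111000000001111111100000000
  (~d & ~b) = 11001100000000001100110000000000
  ((a | e) | (~d & ~b)) = 11011101010101011111111111111111
  ((~e | (~a | d)) & ((a | e) | (~d & ~b))) = 11011101010101011011101110111011
  (((~e | (~a | d)) & ((a | e) | (~d & ~b))) | ~b) = 11111111010101011111111110111011
  (d | (((~e | (~a | d)) & ((a | e) | (~d & ~b))) | ~b)) = 11111111011101111111111110111011

(d | (((~e | (~a | d)) & ((a | e) | (~d & ~b))) | ~b))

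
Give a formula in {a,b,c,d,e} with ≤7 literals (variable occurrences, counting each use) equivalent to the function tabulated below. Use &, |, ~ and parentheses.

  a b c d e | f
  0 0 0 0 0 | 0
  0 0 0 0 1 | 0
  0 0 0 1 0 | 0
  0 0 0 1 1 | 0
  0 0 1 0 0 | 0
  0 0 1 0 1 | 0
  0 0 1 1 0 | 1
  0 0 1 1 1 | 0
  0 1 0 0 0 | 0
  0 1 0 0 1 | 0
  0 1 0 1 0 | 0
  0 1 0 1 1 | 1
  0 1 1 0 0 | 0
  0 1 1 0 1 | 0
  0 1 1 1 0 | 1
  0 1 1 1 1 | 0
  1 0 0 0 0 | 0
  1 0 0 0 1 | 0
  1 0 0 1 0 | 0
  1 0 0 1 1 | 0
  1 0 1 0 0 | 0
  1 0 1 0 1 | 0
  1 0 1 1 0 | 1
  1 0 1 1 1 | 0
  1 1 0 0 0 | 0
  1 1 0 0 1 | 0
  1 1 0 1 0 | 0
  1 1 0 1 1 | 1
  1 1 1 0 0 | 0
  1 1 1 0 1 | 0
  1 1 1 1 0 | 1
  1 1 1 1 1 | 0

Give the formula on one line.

((d & ((b & e) | c)) & (~c | ~e))

  (b & e) = 00000000010101010000000001010101
  ((b & e) | c) = 00001111010111110000111101011111
  (d & ((b & e) | c)) = 00000011000100110000001100010011
  ~c = 11110000111100001111000011110000
  ~e = 10101010101010101010101010101010
  (~c | ~e) = 11111010111110101111101011111010
  ((d & ((b & e) | c)) & (~c | ~e)) = 00000010000100100000001000010010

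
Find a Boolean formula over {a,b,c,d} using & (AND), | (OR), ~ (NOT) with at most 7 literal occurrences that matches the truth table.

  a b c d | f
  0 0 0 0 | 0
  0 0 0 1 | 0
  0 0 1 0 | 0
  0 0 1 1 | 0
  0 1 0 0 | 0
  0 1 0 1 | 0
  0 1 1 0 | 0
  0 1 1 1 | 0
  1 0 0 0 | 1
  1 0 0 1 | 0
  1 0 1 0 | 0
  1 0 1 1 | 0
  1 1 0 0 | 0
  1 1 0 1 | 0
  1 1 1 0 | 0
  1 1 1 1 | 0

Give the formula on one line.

  ~b = 1111000011110000
  (d | b) = 0101111101011111
  ~a = 1111111100000000
  ((d | b) & ~a) = 0101111100000000
  (~b | ((d | b) & ~a)) = 1111111111110000
  ((~b | ((d | b) & ~a)) & a) = 0000000011110000
  ~c = 1100110011001100
  ~d = 1010101010101010
  (~c & ~d) = 1000100010001000
  (((~b | ((d | b) & ~a)) & a) & (~c & ~d)) = 0000000010000000

(((~b | ((d | b) & ~a)) & a) & (~c & ~d))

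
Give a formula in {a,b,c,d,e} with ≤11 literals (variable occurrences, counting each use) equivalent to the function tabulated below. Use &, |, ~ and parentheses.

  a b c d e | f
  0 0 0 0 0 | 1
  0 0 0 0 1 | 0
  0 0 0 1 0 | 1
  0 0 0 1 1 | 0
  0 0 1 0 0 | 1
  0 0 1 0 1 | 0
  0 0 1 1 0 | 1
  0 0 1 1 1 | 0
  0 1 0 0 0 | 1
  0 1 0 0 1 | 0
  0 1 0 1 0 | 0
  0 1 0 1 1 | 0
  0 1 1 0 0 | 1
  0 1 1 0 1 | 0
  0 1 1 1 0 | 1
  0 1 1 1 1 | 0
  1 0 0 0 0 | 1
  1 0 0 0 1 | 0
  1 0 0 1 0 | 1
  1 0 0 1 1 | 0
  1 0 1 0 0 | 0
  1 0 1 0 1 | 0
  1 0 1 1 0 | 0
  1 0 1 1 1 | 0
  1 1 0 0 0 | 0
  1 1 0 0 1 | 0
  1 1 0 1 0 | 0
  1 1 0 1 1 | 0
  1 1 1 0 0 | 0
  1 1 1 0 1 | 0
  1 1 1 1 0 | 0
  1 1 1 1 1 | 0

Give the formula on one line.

(~e & (((~a & b) & ~d) | (((~a & c) | ~c) & (~b | c))))

  ~e = 10101010101010101010101010101010
  ~a = 11111111111111110000000000000000
  (~a & b) = 00000000111111110000000000000000
  ~d = 11001100110011001100110011001100
  ((~a & b) & ~d) = 00000000110011000000000000000000
  (~a & c) = 00001111000011110000000000000000
  ~c = 11110000111100001111000011110000
  ((~a & c) | ~c) = 11111111111111111111000011110000
  ~b = 11111111000000001111111100000000
  (~b | c) = 11111111000011111111111100001111
  (((~a & c) | ~c) & (~b | c)) = 11111111000011111111000000000000
  (((~a & b) & ~d) | (((~a & c) | ~c) & (~b | c))) = 11111111110011111111000000000000
  (~e & (((~a & b) & ~d) | (((~a & c) | ~c) & (~b | c)))) = 10101010100010101010000000000000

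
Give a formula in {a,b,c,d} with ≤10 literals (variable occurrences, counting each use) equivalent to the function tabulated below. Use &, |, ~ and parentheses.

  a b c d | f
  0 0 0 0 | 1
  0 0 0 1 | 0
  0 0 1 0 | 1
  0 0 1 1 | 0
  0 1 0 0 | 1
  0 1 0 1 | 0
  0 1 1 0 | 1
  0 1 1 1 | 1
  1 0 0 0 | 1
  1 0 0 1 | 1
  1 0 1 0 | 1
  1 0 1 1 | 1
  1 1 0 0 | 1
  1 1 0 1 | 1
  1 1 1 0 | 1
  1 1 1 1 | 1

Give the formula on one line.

((~d | (a | (~d & c))) | ((b & (c | a)) & d))

  ~d = 1010101010101010
  (~d & c) = 0010001000100010
  (a | (~d & c)) = 0010001011111111
  (~d | (a | (~d & c))) = 1010101011111111
  (c | a) = 0011001111111111
  (b & (c | a)) = 0000001100001111
  ((b & (c | a)) & d) = 0000000100000101
  ((~d | (a | (~d & c))) | ((b & (c | a)) & d)) = 1010101111111111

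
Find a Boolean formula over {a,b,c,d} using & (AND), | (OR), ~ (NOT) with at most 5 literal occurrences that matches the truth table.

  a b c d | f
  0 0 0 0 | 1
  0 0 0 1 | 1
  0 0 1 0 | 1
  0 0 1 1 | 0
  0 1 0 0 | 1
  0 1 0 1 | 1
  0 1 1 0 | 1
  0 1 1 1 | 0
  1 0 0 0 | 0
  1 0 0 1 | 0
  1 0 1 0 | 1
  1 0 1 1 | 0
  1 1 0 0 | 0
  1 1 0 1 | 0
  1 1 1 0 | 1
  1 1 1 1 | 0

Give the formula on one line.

((~d & c) | (~a & ~c))

  ~d = 1010101010101010
  (~d & c) = 0010001000100010
  ~a = 1111111100000000
  ~c = 1100110011001100
  (~a & ~c) = 1100110000000000
  ((~d & c) | (~a & ~c)) = 1110111000100010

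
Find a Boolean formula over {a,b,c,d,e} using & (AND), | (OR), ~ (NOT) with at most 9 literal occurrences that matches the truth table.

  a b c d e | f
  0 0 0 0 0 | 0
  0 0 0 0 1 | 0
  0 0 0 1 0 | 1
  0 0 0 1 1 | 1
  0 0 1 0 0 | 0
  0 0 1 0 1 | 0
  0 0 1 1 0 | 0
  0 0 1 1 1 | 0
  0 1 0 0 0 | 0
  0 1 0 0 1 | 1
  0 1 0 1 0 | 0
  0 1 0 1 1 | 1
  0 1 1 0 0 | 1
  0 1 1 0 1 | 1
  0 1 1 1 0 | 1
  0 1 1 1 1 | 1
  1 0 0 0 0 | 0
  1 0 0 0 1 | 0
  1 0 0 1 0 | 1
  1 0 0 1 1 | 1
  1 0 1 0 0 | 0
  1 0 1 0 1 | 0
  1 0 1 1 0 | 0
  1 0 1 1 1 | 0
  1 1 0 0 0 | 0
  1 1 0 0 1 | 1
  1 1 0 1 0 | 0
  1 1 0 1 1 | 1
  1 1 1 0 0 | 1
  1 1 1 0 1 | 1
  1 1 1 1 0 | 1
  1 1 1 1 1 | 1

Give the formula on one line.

  (e | c) = 01011111010111110101111101011111
  ~b = 11111111000000001111111100000000
  ~e = 10101010101010101010101010101010
  (~b & ~e) = 10101010000000001010101000000000
  ((e | c) | (~b & ~e)) = 11111111010111111111111101011111
  ~c = 11110000111100001111000011110000
  (~c & d) = 00110000001100000011000000110000
  (b | (~c & d)) = 00110000111111110011000011111111
  (((e | c) | (~b & ~e)) & (b | (~c & d))) = 00110000010111110011000001011111

(((e | c) | (~b & ~e)) & (b | (~c & d)))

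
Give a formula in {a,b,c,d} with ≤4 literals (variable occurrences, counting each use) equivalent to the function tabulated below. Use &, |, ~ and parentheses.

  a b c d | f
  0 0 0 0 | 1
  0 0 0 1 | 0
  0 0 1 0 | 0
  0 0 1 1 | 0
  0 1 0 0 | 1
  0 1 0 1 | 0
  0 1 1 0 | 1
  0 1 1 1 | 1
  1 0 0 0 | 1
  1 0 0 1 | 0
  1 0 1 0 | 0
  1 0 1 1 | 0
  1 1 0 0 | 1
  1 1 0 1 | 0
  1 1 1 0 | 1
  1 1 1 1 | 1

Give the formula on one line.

  ~c = 1100110011001100
  ~d = 1010101010101010
  (~c & ~d) = 1000100010001000
  (b & c) = 0000001100000011
  ((~c & ~d) | (b & c)) = 1000101110001011

((~c & ~d) | (b & c))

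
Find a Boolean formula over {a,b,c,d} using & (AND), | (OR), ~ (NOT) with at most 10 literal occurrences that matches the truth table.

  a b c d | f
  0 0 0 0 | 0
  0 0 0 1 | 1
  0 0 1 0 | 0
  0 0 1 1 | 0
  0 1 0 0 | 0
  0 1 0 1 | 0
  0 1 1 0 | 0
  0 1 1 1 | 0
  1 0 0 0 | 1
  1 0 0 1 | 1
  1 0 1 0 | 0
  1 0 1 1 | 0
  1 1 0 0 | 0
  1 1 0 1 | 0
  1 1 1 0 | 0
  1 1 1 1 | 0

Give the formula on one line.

  ~b = 1111000011110000
  (~b | d) = 1111010111110101
  (d & ~b) = 0101000001010000
  ((d & ~b) | a) = 0101000011111111
  ((~b | d) & ((d & ~b) | a)) = 0101000011110101
  ~c = 1100110011001100
  (~c & ~b) = 1100000011000000
  (((~b | d) & ((d & ~b) | a)) & (~c & ~b)) = 0100000011000000

(((~b | d) & ((d & ~b) | a)) & (~c & ~b))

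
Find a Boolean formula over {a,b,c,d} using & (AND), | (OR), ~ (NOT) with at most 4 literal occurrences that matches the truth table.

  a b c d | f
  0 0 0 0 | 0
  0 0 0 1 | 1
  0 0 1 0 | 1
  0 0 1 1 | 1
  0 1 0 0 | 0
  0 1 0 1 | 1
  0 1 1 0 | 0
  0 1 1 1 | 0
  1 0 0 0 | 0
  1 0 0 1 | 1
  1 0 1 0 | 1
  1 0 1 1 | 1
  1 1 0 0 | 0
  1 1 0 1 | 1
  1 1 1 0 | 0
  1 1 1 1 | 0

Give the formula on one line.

((~c | ~b) & (d | c))

  ~c = 1100110011001100
  ~b = 1111000011110000
  (~c | ~b) = 1111110011111100
  (d | c) = 0111011101110111
  ((~c | ~b) & (d | c)) = 0111010001110100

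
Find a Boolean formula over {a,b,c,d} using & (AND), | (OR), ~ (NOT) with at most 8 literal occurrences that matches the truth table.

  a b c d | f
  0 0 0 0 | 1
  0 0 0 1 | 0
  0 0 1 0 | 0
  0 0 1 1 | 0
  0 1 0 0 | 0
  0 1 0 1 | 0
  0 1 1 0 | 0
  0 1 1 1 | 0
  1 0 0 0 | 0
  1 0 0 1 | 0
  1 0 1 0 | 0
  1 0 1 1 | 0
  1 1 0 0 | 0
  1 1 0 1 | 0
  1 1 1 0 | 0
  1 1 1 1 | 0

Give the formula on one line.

  ~c = 1100110011001100
  (~c | a) = 1100110011111111
  (b | (~c | a)) = 1100111111111111
  ~a = 1111111100000000
  ~b = 1111000011110000
  (~b | a) = 1111000011111111
  (~a & (~b | a)) = 1111000000000000
  ~d = 1010101010101010
  ((~a & (~b | a)) & ~d) = 1010000000000000
  ((b | (~c | a)) & ((~a & (~b | a)) & ~d)) = 1000000000000000

((b | (~c | a)) & ((~a & (~b | a)) & ~d))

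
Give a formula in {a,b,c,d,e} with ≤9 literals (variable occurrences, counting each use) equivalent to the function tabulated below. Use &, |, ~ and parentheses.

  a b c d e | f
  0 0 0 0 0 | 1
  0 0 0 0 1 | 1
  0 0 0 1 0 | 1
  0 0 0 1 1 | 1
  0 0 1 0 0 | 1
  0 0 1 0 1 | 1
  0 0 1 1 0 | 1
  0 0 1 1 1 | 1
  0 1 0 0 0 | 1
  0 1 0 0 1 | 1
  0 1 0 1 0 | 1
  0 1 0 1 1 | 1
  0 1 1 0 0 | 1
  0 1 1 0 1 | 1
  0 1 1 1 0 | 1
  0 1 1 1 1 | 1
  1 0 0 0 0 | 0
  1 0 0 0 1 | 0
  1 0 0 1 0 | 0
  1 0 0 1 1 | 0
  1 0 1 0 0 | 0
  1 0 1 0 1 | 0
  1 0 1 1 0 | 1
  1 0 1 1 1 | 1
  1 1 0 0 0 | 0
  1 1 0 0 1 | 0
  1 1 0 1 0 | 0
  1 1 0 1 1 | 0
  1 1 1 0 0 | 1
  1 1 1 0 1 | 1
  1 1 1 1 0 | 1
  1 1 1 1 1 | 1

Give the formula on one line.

  ~a = 11111111111111110000000000000000
  (b | ~a) = 11111111111111110000000011111111
  ~c = 11110000111100001111000011110000
  (d | ~c) = 11110011111100111111001111110011
  ((b | ~a) | (d | ~c)) = 11111111111111111111001111111111
  (((b | ~a) | (d | ~c)) & c) = 00001111000011110000001100001111
  (~a | (((b | ~a) | (d | ~c)) & c)) = 11111111111111110000001100001111

(~a | (((b | ~a) | (d | ~c)) & c))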